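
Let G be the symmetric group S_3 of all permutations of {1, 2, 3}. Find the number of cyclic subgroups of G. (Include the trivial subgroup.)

Group the elements of G by the cyclic subgroup they generate; each cyclic subgroup of order d accounts for φ(d) elements.
Cyclic subgroups by order — order 1: 1; order 2: 3; order 3: 1.
Total: 5.

5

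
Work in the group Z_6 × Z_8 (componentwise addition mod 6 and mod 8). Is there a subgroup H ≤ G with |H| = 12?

Yes

12 | 48. A subgroup of order 12 is {(0,0), (0,2), (0,4), (0,6), (2,0), (2,2), (2,4), (2,6), (4,0), (4,2), (4,4), (4,6)}.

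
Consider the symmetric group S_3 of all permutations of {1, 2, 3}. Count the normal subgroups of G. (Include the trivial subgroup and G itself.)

3

G has 6 subgroups. Checking conjugation-invariance by order — order 1: 1/1 normal; order 2: 0/3 normal; order 3: 1/1 normal; order 6: 1/1 normal.
Total normal subgroups: 3.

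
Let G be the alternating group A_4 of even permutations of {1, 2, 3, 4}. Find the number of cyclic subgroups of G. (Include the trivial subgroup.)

A cyclic subgroup of order d is generated by each of its φ(d) elements of order d, so the cyclic subgroups of order d number (#elements of order d)/φ(d).
Cyclic subgroups by order — order 1: 1; order 2: 3; order 3: 4.
Total: 8.

8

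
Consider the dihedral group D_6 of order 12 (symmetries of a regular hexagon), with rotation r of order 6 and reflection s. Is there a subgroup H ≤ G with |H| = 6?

Yes

6 | 12. A subgroup of order 6 is {e, r, r^2, r^3, r^4, r^5}.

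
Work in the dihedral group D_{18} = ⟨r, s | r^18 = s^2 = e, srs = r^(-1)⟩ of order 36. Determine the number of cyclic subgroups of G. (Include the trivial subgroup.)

Each element a generates a cyclic subgroup ⟨a⟩; distinct elements may generate the same one (a cyclic group of order d has φ(d) generators).
Cyclic subgroups by order — order 1: 1; order 2: 19; order 3: 1; order 6: 1; order 9: 1; order 18: 1.
Total: 24.

24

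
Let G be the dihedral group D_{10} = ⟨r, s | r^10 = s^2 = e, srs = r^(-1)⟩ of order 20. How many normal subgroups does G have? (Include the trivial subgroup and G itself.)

G has 22 subgroups. Checking conjugation-invariance by order — order 1: 1/1 normal; order 2: 1/11 normal; order 4: 0/5 normal; order 5: 1/1 normal; order 10: 3/3 normal; order 20: 1/1 normal.
Total normal subgroups: 7.

7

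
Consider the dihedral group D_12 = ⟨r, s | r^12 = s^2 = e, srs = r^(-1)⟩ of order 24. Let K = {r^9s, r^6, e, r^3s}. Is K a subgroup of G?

Yes

|K| = 4 divides |G| = 24, consistent with Lagrange.
K contains the identity, every element's inverse is in K, and K is closed under ·: it is a subgroup.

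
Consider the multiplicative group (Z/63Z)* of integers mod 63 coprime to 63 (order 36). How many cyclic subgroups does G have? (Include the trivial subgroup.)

A cyclic subgroup of order d is generated by each of its φ(d) elements of order d, so the cyclic subgroups of order d number (#elements of order d)/φ(d).
Cyclic subgroups by order — order 1: 1; order 2: 3; order 3: 4; order 6: 12.
Total: 20.

20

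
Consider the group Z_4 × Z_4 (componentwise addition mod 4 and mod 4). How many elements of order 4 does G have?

12

An element (a,b) has order lcm(ord(a), ord(b)); count pairs with lcm equal to 4.
Enumerating gives 12 such elements.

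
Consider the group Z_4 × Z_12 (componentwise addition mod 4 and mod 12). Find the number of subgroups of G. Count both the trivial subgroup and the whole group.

|G| = 48, so by Lagrange every subgroup order divides 48. Divisors: 1, 2, 3, 4, 6, 8, 12, 16, 24, 48.
Subgroups by order — order 1: 1; order 2: 3; order 3: 1; order 4: 7; order 6: 3; order 8: 3; order 12: 7; order 16: 1; order 24: 3; order 48: 1.
Total: 1 + 3 + 1 + 7 + 3 + 3 + 7 + 1 + 3 + 1 = 30.

30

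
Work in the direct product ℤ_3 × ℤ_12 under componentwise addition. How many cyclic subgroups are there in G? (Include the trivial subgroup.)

A cyclic subgroup of order d is generated by each of its φ(d) elements of order d, so the cyclic subgroups of order d number (#elements of order d)/φ(d).
Cyclic subgroups by order — order 1: 1; order 2: 1; order 3: 4; order 4: 1; order 6: 4; order 12: 4.
Total: 15.

15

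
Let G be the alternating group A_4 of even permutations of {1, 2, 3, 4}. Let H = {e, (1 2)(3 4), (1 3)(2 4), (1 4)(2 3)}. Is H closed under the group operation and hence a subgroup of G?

|H| = 4 divides |G| = 12, consistent with Lagrange.
H contains the identity, every element's inverse is in H, and H is closed under ∘: it is a subgroup.

Yes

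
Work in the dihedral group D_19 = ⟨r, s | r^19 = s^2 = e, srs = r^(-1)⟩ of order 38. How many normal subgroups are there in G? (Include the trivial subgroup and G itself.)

G has 22 subgroups. Checking conjugation-invariance by order — order 1: 1/1 normal; order 2: 0/19 normal; order 19: 1/1 normal; order 38: 1/1 normal.
Total normal subgroups: 3.

3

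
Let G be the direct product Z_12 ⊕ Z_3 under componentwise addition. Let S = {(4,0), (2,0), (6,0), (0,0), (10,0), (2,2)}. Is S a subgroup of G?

No

(4,0) ∈ S but its inverse (8,0) ∉ S, so S is not a subgroup.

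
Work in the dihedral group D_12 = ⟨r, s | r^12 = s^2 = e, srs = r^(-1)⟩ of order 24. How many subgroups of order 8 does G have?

|G| = 24 and 8 | 24, so subgroups of order 8 are possible by Lagrange.
The subgroups of order 8 are: {e, r^3, r^6, r^9, rs, r^4s, r^7s, r^10s}; {e, r^3, r^6, r^9, r^2s, r^5s, r^8s, r^11s}; {e, r^3, r^6, r^9, s, r^3s, r^6s, r^9s}.
So G has 3 subgroups of order 8.

3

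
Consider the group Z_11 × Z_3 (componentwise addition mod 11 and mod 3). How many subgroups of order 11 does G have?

1

|G| = 33 and 11 | 33, so subgroups of order 11 are possible by Lagrange.
The subgroups of order 11 are: {(0,0), (1,0), (2,0), (3,0), (4,0), (5,0), (6,0), (7,0), (8,0), (9,0), (10,0)}.
So G has 1 subgroup of order 11.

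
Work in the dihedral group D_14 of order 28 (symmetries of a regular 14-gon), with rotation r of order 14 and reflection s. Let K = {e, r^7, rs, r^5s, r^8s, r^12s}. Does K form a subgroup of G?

No

|K| = 6 does not divide |G| = 28, so by Lagrange K is not a subgroup.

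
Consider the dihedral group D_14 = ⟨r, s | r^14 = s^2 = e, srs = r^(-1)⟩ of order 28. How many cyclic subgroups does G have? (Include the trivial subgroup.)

Group the elements of G by the cyclic subgroup they generate; each cyclic subgroup of order d accounts for φ(d) elements.
Cyclic subgroups by order — order 1: 1; order 2: 15; order 7: 1; order 14: 1.
Total: 18.

18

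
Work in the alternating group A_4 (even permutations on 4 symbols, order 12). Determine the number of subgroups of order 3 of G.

|G| = 12 and 3 | 12, so subgroups of order 3 are possible by Lagrange.
The subgroups of order 3 are: {e, (1 2 3), (1 3 2)}; {e, (1 2 4), (1 4 2)}; {e, (1 3 4), (1 4 3)}; {e, (2 3 4), (2 4 3)}.
So G has 4 subgroups of order 3.

4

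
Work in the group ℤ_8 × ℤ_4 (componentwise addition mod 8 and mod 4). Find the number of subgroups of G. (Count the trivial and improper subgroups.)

22

|G| = 32, so by Lagrange every subgroup order divides 32. Divisors: 1, 2, 4, 8, 16, 32.
Subgroups by order — order 1: 1; order 2: 3; order 4: 7; order 8: 7; order 16: 3; order 32: 1.
Total: 1 + 3 + 7 + 7 + 3 + 1 = 22.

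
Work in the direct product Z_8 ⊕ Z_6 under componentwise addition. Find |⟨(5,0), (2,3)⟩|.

|⟨(5,0)⟩| = 8 and |⟨(2,3)⟩| = 4, so |H| is a multiple of lcm(8, 4) = 8 and divides |G| = 48.
Closing under the operation: H = {(0,0), (0,3), (1,0), (1,3), (2,0), (2,3), (3,0), (3,3), (4,0), (4,3), (5,0), (5,3), (6,0), (6,3), (7,0), (7,3)}, so |H| = 16.

16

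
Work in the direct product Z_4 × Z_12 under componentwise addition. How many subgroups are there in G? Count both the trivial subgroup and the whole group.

30

|G| = 48, so by Lagrange every subgroup order divides 48. Divisors: 1, 2, 3, 4, 6, 8, 12, 16, 24, 48.
Subgroups by order — order 1: 1; order 2: 3; order 3: 1; order 4: 7; order 6: 3; order 8: 3; order 12: 7; order 16: 1; order 24: 3; order 48: 1.
Total: 1 + 3 + 1 + 7 + 3 + 3 + 7 + 1 + 3 + 1 = 30.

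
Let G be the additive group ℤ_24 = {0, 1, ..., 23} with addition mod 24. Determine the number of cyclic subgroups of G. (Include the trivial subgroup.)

8

A cyclic subgroup of order d is generated by each of its φ(d) elements of order d, so the cyclic subgroups of order d number (#elements of order d)/φ(d).
Cyclic subgroups by order — order 1: 1; order 2: 1; order 3: 1; order 4: 1; order 6: 1; order 8: 1; order 12: 1; order 24: 1.
Total: 8.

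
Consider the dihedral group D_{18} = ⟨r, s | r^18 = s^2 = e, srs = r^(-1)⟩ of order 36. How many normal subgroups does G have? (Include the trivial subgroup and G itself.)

G has 45 subgroups. Checking conjugation-invariance by order — order 1: 1/1 normal; order 2: 1/19 normal; order 3: 1/1 normal; order 4: 0/9 normal; order 6: 1/7 normal; order 9: 1/1 normal; order 12: 0/3 normal; order 18: 3/3 normal; order 36: 1/1 normal.
Total normal subgroups: 9.

9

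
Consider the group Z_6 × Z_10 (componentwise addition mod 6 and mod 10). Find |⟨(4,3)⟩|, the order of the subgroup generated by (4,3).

The order of (4,3) in Z_6 × Z_10 is lcm(ord(4) in Z_6, ord(3) in Z_10).
ord(4) = 3 and ord(3) = 10, so |⟨(4,3)⟩| = lcm(3, 10) = 30.

30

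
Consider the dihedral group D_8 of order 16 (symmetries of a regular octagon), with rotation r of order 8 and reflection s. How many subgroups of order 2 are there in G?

9

|G| = 16 and 2 | 16, so subgroups of order 2 are possible by Lagrange.
The subgroups of order 2 are: {e, r^2s}; {e, r^3s}; {e, r^4}; {e, r^4s}; … (9 in all).
So G has 9 subgroups of order 2.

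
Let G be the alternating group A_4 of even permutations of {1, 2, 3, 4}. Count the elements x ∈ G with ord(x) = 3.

8

The elements of order 3 are: (2 3 4), (2 4 3), (1 2 3), (1 2 4), (1 3 2), (1 3 4), (1 4 2), (1 4 3).
That's 8.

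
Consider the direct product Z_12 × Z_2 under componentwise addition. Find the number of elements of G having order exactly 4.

An element (a,b) has order lcm(ord(a), ord(b)); count pairs with lcm equal to 4.
Enumerating gives 4 such elements.

4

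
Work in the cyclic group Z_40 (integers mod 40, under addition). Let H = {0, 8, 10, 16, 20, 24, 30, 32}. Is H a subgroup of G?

No

Closure fails: 32 + 10 = 2 ∉ H. So H is not a subgroup.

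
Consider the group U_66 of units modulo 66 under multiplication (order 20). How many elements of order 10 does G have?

12

Enumerating element orders in G gives 12 elements of order 10.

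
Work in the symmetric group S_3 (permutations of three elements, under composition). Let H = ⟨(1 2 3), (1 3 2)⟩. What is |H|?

|⟨(1 2 3)⟩| = 3 and |⟨(1 3 2)⟩| = 3, so |H| is a multiple of lcm(3, 3) = 3 and divides |G| = 6.
Closing under the operation: H = {e, (1 2 3), (1 3 2)}, so |H| = 3.

3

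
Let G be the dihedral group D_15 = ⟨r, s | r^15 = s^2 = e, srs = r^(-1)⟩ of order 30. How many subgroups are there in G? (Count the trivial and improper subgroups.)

|G| = 30, so by Lagrange every subgroup order divides 30. Divisors: 1, 2, 3, 5, 6, 10, 15, 30.
Subgroups by order — order 1: 1; order 2: 15; order 3: 1; order 5: 1; order 6: 5; order 10: 3; order 15: 1; order 30: 1.
Total: 1 + 15 + 1 + 1 + 5 + 3 + 1 + 1 = 28.

28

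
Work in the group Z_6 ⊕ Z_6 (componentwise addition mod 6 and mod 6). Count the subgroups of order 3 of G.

4

|G| = 36 and 3 | 36, so subgroups of order 3 are possible by Lagrange.
The subgroups of order 3 are: {(0,0), (0,2), (0,4)}; {(0,0), (2,0), (4,0)}; {(0,0), (2,2), (4,4)}; {(0,0), (2,4), (4,2)}.
So G has 4 subgroups of order 3.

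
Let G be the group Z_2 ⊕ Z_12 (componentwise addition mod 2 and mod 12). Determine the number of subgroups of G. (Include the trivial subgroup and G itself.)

|G| = 24, so by Lagrange every subgroup order divides 24. Divisors: 1, 2, 3, 4, 6, 8, 12, 24.
Subgroups by order — order 1: 1; order 2: 3; order 3: 1; order 4: 3; order 6: 3; order 8: 1; order 12: 3; order 24: 1.
Total: 1 + 3 + 1 + 3 + 3 + 1 + 3 + 1 = 16.

16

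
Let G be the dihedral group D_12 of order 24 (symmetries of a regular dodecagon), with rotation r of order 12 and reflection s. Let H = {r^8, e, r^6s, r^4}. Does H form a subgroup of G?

Closure fails: r^4 · r^6s = r^10s ∉ H. So H is not a subgroup.

No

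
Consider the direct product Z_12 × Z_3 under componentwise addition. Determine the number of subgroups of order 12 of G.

4

|G| = 36 and 12 | 36, so subgroups of order 12 are possible by Lagrange.
The subgroups of order 12 are: {(0,0), (0,1), (0,2), (3,0), (3,1), (3,2), (6,0), (6,1), (6,2), (9,0), (9,1), (9,2)}; {(0,0), (1,0), (2,0), (3,0), (4,0), (5,0), (6,0), (7,0), (8,0), (9,0), (10,0), (11,0)}; {(0,0), (1,1), (2,2), (3,0), (4,1), (5,2), (6,0), (7,1), (8,2), (9,0), (10,1), (11,2)}; {(0,0), (1,2), (2,1), (3,0), (4,2), (5,1), (6,0), (7,2), (8,1), (9,0), (10,2), (11,1)}.
So G has 4 subgroups of order 12.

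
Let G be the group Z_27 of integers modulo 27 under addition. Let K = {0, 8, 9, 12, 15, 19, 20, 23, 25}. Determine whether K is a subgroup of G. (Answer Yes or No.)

9 ∈ K but its inverse 18 ∉ K, so K is not a subgroup.

No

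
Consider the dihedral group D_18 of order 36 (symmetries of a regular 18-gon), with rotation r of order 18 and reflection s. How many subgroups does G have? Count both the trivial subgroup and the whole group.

45

|G| = 36, so by Lagrange every subgroup order divides 36. Divisors: 1, 2, 3, 4, 6, 9, 12, 18, 36.
Subgroups by order — order 1: 1; order 2: 19; order 3: 1; order 4: 9; order 6: 7; order 9: 1; order 12: 3; order 18: 3; order 36: 1.
Total: 1 + 19 + 1 + 9 + 7 + 1 + 3 + 3 + 1 = 45.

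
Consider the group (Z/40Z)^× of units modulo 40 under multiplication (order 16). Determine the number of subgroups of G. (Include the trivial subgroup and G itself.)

27

|G| = 16, so by Lagrange every subgroup order divides 16. Divisors: 1, 2, 4, 8, 16.
Subgroups by order — order 1: 1; order 2: 7; order 4: 11; order 8: 7; order 16: 1.
Total: 1 + 7 + 11 + 7 + 1 = 27.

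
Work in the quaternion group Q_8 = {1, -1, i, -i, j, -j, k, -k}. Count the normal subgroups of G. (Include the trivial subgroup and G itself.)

6

G has 6 subgroups. Checking conjugation-invariance by order — order 1: 1/1 normal; order 2: 1/1 normal; order 4: 3/3 normal; order 8: 1/1 normal.
Total normal subgroups: 6.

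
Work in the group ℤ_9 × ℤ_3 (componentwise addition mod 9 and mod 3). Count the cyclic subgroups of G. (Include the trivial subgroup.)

8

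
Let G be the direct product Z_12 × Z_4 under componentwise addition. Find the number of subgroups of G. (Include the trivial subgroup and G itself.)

30

|G| = 48, so by Lagrange every subgroup order divides 48. Divisors: 1, 2, 3, 4, 6, 8, 12, 16, 24, 48.
Subgroups by order — order 1: 1; order 2: 3; order 3: 1; order 4: 7; order 6: 3; order 8: 3; order 12: 7; order 16: 1; order 24: 3; order 48: 1.
Total: 1 + 3 + 1 + 7 + 3 + 3 + 7 + 1 + 3 + 1 = 30.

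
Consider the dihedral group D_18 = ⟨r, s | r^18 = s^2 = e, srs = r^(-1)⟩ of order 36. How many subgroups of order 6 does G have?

7

|G| = 36 and 6 | 36, so subgroups of order 6 are possible by Lagrange.
The subgroups of order 6 are: {e, r^6, r^12, r^4s, r^10s, r^16s}; {e, r^6, r^12, r^5s, r^11s, r^17s}; {e, r^6, r^12, s, r^6s, r^12s}; {e, r^6, r^12, rs, r^7s, r^13s}; … (7 in all).
So G has 7 subgroups of order 6.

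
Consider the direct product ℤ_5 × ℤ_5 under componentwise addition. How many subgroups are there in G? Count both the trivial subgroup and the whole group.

|G| = 25, so by Lagrange every subgroup order divides 25. Divisors: 1, 5, 25.
Subgroups by order — order 1: 1; order 5: 6; order 25: 1.
Total: 1 + 6 + 1 = 8.

8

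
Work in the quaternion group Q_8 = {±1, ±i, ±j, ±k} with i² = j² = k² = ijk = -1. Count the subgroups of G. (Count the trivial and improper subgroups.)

6

|G| = 8, so by Lagrange every subgroup order divides 8. Divisors: 1, 2, 4, 8.
Subgroups by order — order 1: 1; order 2: 1; order 4: 3; order 8: 1.
Total: 1 + 1 + 3 + 1 = 6.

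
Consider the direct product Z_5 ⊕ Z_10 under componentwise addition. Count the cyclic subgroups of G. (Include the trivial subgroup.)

Group the elements of G by the cyclic subgroup they generate; each cyclic subgroup of order d accounts for φ(d) elements.
Cyclic subgroups by order — order 1: 1; order 2: 1; order 5: 6; order 10: 6.
Total: 14.

14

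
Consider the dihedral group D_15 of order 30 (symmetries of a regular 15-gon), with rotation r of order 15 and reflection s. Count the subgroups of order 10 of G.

3

|G| = 30 and 10 | 30, so subgroups of order 10 are possible by Lagrange.
The subgroups of order 10 are: {e, r^3, r^6, r^9, r^12, rs, r^4s, r^7s, r^10s, r^13s}; {e, r^3, r^6, r^9, r^12, r^2s, r^5s, r^8s, r^11s, r^14s}; {e, r^3, r^6, r^9, r^12, s, r^3s, r^6s, r^9s, r^12s}.
So G has 3 subgroups of order 10.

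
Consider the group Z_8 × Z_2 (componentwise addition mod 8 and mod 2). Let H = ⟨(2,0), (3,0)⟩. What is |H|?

|⟨(2,0)⟩| = 4 and |⟨(3,0)⟩| = 8, so |H| is a multiple of lcm(4, 8) = 8 and divides |G| = 16.
Closing under the operation: H = {(0,0), (1,0), (2,0), (3,0), (4,0), (5,0), (6,0), (7,0)}, so |H| = 8.

8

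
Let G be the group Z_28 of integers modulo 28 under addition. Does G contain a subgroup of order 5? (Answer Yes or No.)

No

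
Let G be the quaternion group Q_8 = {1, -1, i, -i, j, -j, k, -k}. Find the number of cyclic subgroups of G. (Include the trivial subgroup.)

5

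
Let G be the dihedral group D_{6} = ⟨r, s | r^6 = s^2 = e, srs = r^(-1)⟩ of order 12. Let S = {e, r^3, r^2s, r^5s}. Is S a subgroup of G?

Yes

|S| = 4 divides |G| = 12, consistent with Lagrange.
S contains the identity, every element's inverse is in S, and S is closed under ·: it is a subgroup.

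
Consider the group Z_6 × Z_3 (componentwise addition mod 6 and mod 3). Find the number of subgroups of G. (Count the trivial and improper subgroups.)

12

|G| = 18, so by Lagrange every subgroup order divides 18. Divisors: 1, 2, 3, 6, 9, 18.
Subgroups by order — order 1: 1; order 2: 1; order 3: 4; order 6: 4; order 9: 1; order 18: 1.
Total: 1 + 1 + 4 + 4 + 1 + 1 = 12.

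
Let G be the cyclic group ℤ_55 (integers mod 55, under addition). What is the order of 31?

In ℤ_55, the order of an element a is n/gcd(a, n).
gcd(31, 55) = 1, so |⟨31⟩| = 55/1 = 55.

55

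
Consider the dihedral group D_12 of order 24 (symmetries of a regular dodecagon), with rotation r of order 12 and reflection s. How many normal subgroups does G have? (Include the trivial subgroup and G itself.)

9

G has 34 subgroups. Checking conjugation-invariance by order — order 1: 1/1 normal; order 2: 1/13 normal; order 3: 1/1 normal; order 4: 1/7 normal; order 6: 1/5 normal; order 8: 0/3 normal; order 12: 3/3 normal; order 24: 1/1 normal.
Total normal subgroups: 9.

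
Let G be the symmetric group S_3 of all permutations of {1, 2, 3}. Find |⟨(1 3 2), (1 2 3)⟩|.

|⟨(1 3 2)⟩| = 3 and |⟨(1 2 3)⟩| = 3, so |H| is a multiple of lcm(3, 3) = 3 and divides |G| = 6.
Closing under the operation: H = {e, (1 2 3), (1 3 2)}, so |H| = 3.

3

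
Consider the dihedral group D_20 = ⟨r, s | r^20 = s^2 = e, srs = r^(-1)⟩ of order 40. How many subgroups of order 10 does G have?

|G| = 40 and 10 | 40, so subgroups of order 10 are possible by Lagrange.
The subgroups of order 10 are: {e, r^2, r^4, r^6, r^8, r^10, r^12, r^14, r^16, r^18}; {e, r^4, r^8, r^12, r^16, r^2s, r^6s, r^10s, r^14s, r^18s}; {e, r^4, r^8, r^12, r^16, r^3s, r^7s, r^11s, r^15s, r^19s}; {e, r^4, r^8, r^12, r^16, s, r^4s, r^8s, r^12s, r^16s}; … (5 in all).
So G has 5 subgroups of order 10.

5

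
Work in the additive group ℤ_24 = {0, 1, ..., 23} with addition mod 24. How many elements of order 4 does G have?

In a cyclic group of order 24, the number of elements of order d (for d | 24) is φ(d).
φ(4) = 2.

2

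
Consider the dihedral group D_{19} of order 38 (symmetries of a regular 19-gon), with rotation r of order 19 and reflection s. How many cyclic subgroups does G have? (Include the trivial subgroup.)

21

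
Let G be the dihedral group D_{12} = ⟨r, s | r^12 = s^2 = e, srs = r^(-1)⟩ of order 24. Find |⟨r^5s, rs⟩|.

6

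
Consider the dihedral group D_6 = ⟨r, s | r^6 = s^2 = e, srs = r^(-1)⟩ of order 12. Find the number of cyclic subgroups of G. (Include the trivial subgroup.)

Each element a generates a cyclic subgroup ⟨a⟩; distinct elements may generate the same one (a cyclic group of order d has φ(d) generators).
Cyclic subgroups by order — order 1: 1; order 2: 7; order 3: 1; order 6: 1.
Total: 10.

10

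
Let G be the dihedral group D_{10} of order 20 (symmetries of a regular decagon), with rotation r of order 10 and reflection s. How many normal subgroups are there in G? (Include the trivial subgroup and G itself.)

G has 22 subgroups. Checking conjugation-invariance by order — order 1: 1/1 normal; order 2: 1/11 normal; order 4: 0/5 normal; order 5: 1/1 normal; order 10: 3/3 normal; order 20: 1/1 normal.
Total normal subgroups: 7.

7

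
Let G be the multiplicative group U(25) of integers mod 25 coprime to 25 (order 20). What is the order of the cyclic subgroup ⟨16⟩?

5

Compute successive powers of 16 mod 25: 16, 6, 21, 11, 1; 16^5 ≡ 1 (mod 25).
So |⟨16⟩| = 5.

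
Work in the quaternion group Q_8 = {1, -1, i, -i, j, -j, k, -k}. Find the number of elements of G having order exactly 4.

The elements of order 4 are: i, -i, j, -j, k, -k.
That's 6.

6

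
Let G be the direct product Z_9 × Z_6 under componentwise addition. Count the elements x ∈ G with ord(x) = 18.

18

An element (a,b) has order lcm(ord(a), ord(b)); count pairs with lcm equal to 18.
Enumerating gives 18 such elements.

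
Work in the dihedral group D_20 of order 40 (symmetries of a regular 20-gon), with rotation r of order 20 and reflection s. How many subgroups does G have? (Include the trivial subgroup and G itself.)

|G| = 40, so by Lagrange every subgroup order divides 40. Divisors: 1, 2, 4, 5, 8, 10, 20, 40.
Subgroups by order — order 1: 1; order 2: 21; order 4: 11; order 5: 1; order 8: 5; order 10: 5; order 20: 3; order 40: 1.
Total: 1 + 21 + 11 + 1 + 5 + 5 + 3 + 1 = 48.

48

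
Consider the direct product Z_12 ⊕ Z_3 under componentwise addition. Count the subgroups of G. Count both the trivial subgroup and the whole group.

18

|G| = 36, so by Lagrange every subgroup order divides 36. Divisors: 1, 2, 3, 4, 6, 9, 12, 18, 36.
Subgroups by order — order 1: 1; order 2: 1; order 3: 4; order 4: 1; order 6: 4; order 9: 1; order 12: 4; order 18: 1; order 36: 1.
Total: 1 + 1 + 4 + 1 + 4 + 1 + 4 + 1 + 1 = 18.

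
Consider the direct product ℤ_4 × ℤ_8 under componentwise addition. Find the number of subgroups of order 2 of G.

|G| = 32 and 2 | 32, so subgroups of order 2 are possible by Lagrange.
The subgroups of order 2 are: {(0,0), (0,4)}; {(0,0), (2,0)}; {(0,0), (2,4)}.
So G has 3 subgroups of order 2.

3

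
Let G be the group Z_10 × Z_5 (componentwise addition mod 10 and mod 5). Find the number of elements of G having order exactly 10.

24

An element (a,b) has order lcm(ord(a), ord(b)); count pairs with lcm equal to 10.
Enumerating gives 24 such elements.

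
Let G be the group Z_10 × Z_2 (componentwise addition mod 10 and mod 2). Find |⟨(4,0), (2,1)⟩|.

|⟨(4,0)⟩| = 5 and |⟨(2,1)⟩| = 10, so |H| is a multiple of lcm(5, 10) = 10 and divides |G| = 20.
Closing under the operation: H = {(0,0), (0,1), (2,0), (2,1), (4,0), (4,1), (6,0), (6,1), (8,0), (8,1)}, so |H| = 10.

10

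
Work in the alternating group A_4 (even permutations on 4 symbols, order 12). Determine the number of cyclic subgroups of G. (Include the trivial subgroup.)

8

Group the elements of G by the cyclic subgroup they generate; each cyclic subgroup of order d accounts for φ(d) elements.
Cyclic subgroups by order — order 1: 1; order 2: 3; order 3: 4.
Total: 8.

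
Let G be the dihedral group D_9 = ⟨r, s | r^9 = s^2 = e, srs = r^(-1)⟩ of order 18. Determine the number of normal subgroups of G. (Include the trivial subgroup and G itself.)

G has 16 subgroups. Checking conjugation-invariance by order — order 1: 1/1 normal; order 2: 0/9 normal; order 3: 1/1 normal; order 6: 0/3 normal; order 9: 1/1 normal; order 18: 1/1 normal.
Total normal subgroups: 4.

4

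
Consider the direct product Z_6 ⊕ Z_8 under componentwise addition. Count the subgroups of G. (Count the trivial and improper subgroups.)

22

|G| = 48, so by Lagrange every subgroup order divides 48. Divisors: 1, 2, 3, 4, 6, 8, 12, 16, 24, 48.
Subgroups by order — order 1: 1; order 2: 3; order 3: 1; order 4: 3; order 6: 3; order 8: 3; order 12: 3; order 16: 1; order 24: 3; order 48: 1.
Total: 1 + 3 + 1 + 3 + 3 + 3 + 3 + 1 + 3 + 1 = 22.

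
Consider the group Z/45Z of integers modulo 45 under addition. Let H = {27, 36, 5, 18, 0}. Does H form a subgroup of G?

36 ∈ H but its inverse 9 ∉ H, so H is not a subgroup.

No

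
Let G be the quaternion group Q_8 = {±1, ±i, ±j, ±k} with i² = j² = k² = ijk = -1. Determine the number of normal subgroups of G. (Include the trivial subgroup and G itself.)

G has 6 subgroups. Checking conjugation-invariance by order — order 1: 1/1 normal; order 2: 1/1 normal; order 4: 3/3 normal; order 8: 1/1 normal.
Total normal subgroups: 6.

6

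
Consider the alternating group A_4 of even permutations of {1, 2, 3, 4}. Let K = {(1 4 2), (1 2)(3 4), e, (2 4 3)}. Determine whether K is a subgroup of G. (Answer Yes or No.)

(2 4 3) ∈ K but its inverse (2 3 4) ∉ K, so K is not a subgroup.

No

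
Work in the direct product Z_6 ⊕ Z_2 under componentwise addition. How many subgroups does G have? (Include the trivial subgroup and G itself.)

10

|G| = 12, so by Lagrange every subgroup order divides 12. Divisors: 1, 2, 3, 4, 6, 12.
Subgroups by order — order 1: 1; order 2: 3; order 3: 1; order 4: 1; order 6: 3; order 12: 1.
Total: 1 + 3 + 1 + 1 + 3 + 1 = 10.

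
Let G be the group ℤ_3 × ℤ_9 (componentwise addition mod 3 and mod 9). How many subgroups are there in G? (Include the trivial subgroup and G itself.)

10

|G| = 27, so by Lagrange every subgroup order divides 27. Divisors: 1, 3, 9, 27.
Subgroups by order — order 1: 1; order 3: 4; order 9: 4; order 27: 1.
Total: 1 + 4 + 4 + 1 = 10.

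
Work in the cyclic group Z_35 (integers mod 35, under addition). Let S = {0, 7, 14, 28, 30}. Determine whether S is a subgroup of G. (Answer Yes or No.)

No

30 ∈ S but its inverse 5 ∉ S, so S is not a subgroup.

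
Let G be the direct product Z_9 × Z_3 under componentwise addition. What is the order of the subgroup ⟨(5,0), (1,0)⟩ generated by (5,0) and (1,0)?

9

|⟨(5,0)⟩| = 9 and |⟨(1,0)⟩| = 9, so |H| is a multiple of lcm(9, 9) = 9 and divides |G| = 27.
Closing under the operation: H = {(0,0), (1,0), (2,0), (3,0), (4,0), (5,0), (6,0), (7,0), (8,0)}, so |H| = 9.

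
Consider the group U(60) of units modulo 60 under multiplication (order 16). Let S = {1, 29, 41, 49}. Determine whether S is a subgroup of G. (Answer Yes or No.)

Yes

|S| = 4 divides |G| = 16, consistent with Lagrange.
S contains the identity, every element's inverse is in S, and S is closed under ·: it is a subgroup.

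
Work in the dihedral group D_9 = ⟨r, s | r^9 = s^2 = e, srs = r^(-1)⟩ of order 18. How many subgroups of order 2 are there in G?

|G| = 18 and 2 | 18, so subgroups of order 2 are possible by Lagrange.
The subgroups of order 2 are: {e, r^2s}; {e, r^3s}; {e, r^4s}; {e, r^5s}; … (9 in all).
So G has 9 subgroups of order 2.

9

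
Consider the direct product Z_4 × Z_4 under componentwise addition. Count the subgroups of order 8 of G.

|G| = 16 and 8 | 16, so subgroups of order 8 are possible by Lagrange.
The subgroups of order 8 are: {(0,0), (0,1), (0,2), (0,3), (2,0), (2,1), (2,2), (2,3)}; {(0,0), (0,2), (1,0), (1,2), (2,0), (2,2), (3,0), (3,2)}; {(0,0), (0,2), (1,1), (1,3), (2,0), (2,2), (3,1), (3,3)}.
So G has 3 subgroups of order 8.

3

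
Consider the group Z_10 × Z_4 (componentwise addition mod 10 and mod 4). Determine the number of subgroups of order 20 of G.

|G| = 40 and 20 | 40, so subgroups of order 20 are possible by Lagrange.
The subgroups of order 20 are: {(0,0), (0,1), (0,2), (0,3), (2,0), (2,1), (2,2), (2,3), (4,0), (4,1), (4,2), (4,3), (6,0), (6,1), (6,2), (6,3), (8,0), (8,1), (8,2), (8,3)}; {(0,0), (0,2), (1,0), (1,2), (2,0), (2,2), (3,0), (3,2), (4,0), (4,2), (5,0), (5,2), (6,0), (6,2), (7,0), (7,2), (8,0), (8,2), (9,0), (9,2)}; {(0,0), (0,2), (1,1), (1,3), (2,0), (2,2), (3,1), (3,3), (4,0), (4,2), (5,1), (5,3), (6,0), (6,2), (7,1), (7,3), (8,0), (8,2), (9,1), (9,3)}.
So G has 3 subgroups of order 20.

3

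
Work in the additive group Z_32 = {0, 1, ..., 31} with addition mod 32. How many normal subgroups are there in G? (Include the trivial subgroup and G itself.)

G is abelian, so every subgroup is normal.
G has 6 subgroups in total, hence 6 normal subgroups.

6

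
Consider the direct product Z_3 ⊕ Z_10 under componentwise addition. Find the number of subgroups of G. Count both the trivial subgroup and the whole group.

|G| = 30, so by Lagrange every subgroup order divides 30. Divisors: 1, 2, 3, 5, 6, 10, 15, 30.
Subgroups by order — order 1: 1; order 2: 1; order 3: 1; order 5: 1; order 6: 1; order 10: 1; order 15: 1; order 30: 1.
Total: 1 + 1 + 1 + 1 + 1 + 1 + 1 + 1 = 8.

8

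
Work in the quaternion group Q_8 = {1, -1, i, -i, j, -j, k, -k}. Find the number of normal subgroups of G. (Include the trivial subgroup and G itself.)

G has 6 subgroups. Checking conjugation-invariance by order — order 1: 1/1 normal; order 2: 1/1 normal; order 4: 3/3 normal; order 8: 1/1 normal.
Total normal subgroups: 6.

6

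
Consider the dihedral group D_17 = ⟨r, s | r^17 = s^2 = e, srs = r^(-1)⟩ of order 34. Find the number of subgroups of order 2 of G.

17

|G| = 34 and 2 | 34, so subgroups of order 2 are possible by Lagrange.
The subgroups of order 2 are: {e, r^10s}; {e, r^11s}; {e, r^12s}; {e, r^13s}; … (17 in all).
So G has 17 subgroups of order 2.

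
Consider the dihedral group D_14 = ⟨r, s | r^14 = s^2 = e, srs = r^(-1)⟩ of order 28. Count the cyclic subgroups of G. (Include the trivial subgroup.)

A cyclic subgroup of order d is generated by each of its φ(d) elements of order d, so the cyclic subgroups of order d number (#elements of order d)/φ(d).
Cyclic subgroups by order — order 1: 1; order 2: 15; order 7: 1; order 14: 1.
Total: 18.

18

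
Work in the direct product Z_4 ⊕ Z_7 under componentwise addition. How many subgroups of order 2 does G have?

|G| = 28 and 2 | 28, so subgroups of order 2 are possible by Lagrange.
The subgroups of order 2 are: {(0,0), (2,0)}.
So G has 1 subgroup of order 2.

1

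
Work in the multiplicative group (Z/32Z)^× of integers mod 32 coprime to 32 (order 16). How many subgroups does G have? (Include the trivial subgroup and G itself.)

|G| = 16, so by Lagrange every subgroup order divides 16. Divisors: 1, 2, 4, 8, 16.
Subgroups by order — order 1: 1; order 2: 3; order 4: 3; order 8: 3; order 16: 1.
Total: 1 + 3 + 3 + 3 + 1 = 11.

11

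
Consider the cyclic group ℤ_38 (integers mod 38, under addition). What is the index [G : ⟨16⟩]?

2

|⟨16⟩| = 19 and |G| = 38.
By Lagrange, [G : H] = |G|/|H| = 38/19 = 2.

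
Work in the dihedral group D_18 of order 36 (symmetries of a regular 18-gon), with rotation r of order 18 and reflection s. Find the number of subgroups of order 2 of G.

|G| = 36 and 2 | 36, so subgroups of order 2 are possible by Lagrange.
The subgroups of order 2 are: {e, r^10s}; {e, r^11s}; {e, r^12s}; {e, r^13s}; … (19 in all).
So G has 19 subgroups of order 2.

19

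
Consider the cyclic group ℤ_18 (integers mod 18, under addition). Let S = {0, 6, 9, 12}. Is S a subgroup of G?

|S| = 4 does not divide |G| = 18, so by Lagrange S is not a subgroup.

No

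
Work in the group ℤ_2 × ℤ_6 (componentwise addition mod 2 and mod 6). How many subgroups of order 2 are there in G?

3

|G| = 12 and 2 | 12, so subgroups of order 2 are possible by Lagrange.
The subgroups of order 2 are: {(0,0), (0,3)}; {(0,0), (1,0)}; {(0,0), (1,3)}.
So G has 3 subgroups of order 2.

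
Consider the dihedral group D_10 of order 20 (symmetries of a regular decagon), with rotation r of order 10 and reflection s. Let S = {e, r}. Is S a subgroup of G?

r ∈ S but its inverse r^9 ∉ S, so S is not a subgroup.

No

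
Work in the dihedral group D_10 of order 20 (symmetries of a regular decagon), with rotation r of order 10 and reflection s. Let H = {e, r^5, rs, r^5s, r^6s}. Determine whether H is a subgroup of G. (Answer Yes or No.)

Closure fails: r^5 · r^5s = s ∉ H. So H is not a subgroup.

No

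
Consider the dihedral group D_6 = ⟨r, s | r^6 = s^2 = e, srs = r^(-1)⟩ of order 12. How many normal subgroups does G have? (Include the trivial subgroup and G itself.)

7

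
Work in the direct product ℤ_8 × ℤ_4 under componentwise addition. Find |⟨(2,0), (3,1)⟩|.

16

|⟨(2,0)⟩| = 4 and |⟨(3,1)⟩| = 8, so |H| is a multiple of lcm(4, 8) = 8 and divides |G| = 32.
Closing under the operation: H = {(0,0), (0,2), (1,1), (1,3), (2,0), (2,2), (3,1), (3,3), (4,0), (4,2), (5,1), (5,3), (6,0), (6,2), (7,1), (7,3)}, so |H| = 16.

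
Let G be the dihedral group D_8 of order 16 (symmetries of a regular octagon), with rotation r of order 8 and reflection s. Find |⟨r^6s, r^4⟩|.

4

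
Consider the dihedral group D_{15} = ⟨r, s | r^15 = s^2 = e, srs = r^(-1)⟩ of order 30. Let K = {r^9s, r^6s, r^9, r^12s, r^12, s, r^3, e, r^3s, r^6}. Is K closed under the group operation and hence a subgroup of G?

Yes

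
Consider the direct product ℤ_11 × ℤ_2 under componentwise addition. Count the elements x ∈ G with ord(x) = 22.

An element (a,b) has order lcm(ord(a), ord(b)); count pairs with lcm equal to 22.
Enumerating gives 10 such elements.

10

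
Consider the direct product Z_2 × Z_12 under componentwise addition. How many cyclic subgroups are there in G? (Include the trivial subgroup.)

A cyclic subgroup of order d is generated by each of its φ(d) elements of order d, so the cyclic subgroups of order d number (#elements of order d)/φ(d).
Cyclic subgroups by order — order 1: 1; order 2: 3; order 3: 1; order 4: 2; order 6: 3; order 12: 2.
Total: 12.

12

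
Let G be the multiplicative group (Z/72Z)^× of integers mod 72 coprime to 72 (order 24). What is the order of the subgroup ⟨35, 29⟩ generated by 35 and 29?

12

|⟨35⟩| = 2 and |⟨29⟩| = 6, so |H| is a multiple of lcm(2, 6) = 6 and divides |G| = 24.
Closing under the operation: H = {1, 5, 7, 11, 25, 29, 31, 35, 49, 53, 55, 59}, so |H| = 12.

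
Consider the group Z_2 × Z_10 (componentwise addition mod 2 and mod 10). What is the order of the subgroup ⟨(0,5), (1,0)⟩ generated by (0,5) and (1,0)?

|⟨(0,5)⟩| = 2 and |⟨(1,0)⟩| = 2, so |H| is a multiple of lcm(2, 2) = 2 and divides |G| = 20.
Closing under the operation: H = {(0,0), (0,5), (1,0), (1,5)}, so |H| = 4.

4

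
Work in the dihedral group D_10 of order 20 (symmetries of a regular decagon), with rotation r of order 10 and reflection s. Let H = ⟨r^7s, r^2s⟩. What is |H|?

|⟨r^7s⟩| = 2 and |⟨r^2s⟩| = 2, so |H| is a multiple of lcm(2, 2) = 2 and divides |G| = 20.
Closing under the operation: H = {e, r^5, r^2s, r^7s}, so |H| = 4.

4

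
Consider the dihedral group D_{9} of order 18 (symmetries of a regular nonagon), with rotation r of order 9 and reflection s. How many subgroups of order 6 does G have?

|G| = 18 and 6 | 18, so subgroups of order 6 are possible by Lagrange.
The subgroups of order 6 are: {e, r^3, r^6, r^2s, r^5s, r^8s}; {e, r^3, r^6, s, r^3s, r^6s}; {e, r^3, r^6, rs, r^4s, r^7s}.
So G has 3 subgroups of order 6.

3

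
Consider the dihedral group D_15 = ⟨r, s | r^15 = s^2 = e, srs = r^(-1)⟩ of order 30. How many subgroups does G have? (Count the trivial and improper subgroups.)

|G| = 30, so by Lagrange every subgroup order divides 30. Divisors: 1, 2, 3, 5, 6, 10, 15, 30.
Subgroups by order — order 1: 1; order 2: 15; order 3: 1; order 5: 1; order 6: 5; order 10: 3; order 15: 1; order 30: 1.
Total: 1 + 15 + 1 + 1 + 5 + 3 + 1 + 1 = 28.

28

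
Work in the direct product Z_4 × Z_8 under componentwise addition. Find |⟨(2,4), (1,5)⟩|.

|⟨(2,4)⟩| = 2 and |⟨(1,5)⟩| = 8, so |H| is a multiple of lcm(2, 8) = 8 and divides |G| = 32.
Closing under the operation: H = {(0,0), (0,2), (0,4), (0,6), (1,1), (1,3), (1,5), (1,7), (2,0), (2,2), (2,4), (2,6), (3,1), (3,3), (3,5), (3,7)}, so |H| = 16.

16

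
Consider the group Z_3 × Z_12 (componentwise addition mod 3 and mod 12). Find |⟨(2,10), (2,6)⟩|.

18

|⟨(2,10)⟩| = 6 and |⟨(2,6)⟩| = 6, so |H| is a multiple of lcm(6, 6) = 6 and divides |G| = 36.
Closing under the operation: H = {(0,0), (0,2), (0,4), (0,6), (0,8), (0,10), (1,0), (1,2), (1,4), (1,6), (1,8), (1,10), (2,0), (2,2), (2,4), (2,6), (2,8), (2,10)}, so |H| = 18.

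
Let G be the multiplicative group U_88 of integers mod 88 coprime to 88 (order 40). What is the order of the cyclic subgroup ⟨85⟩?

Compute successive powers of 85 mod 88: 85, 9, 61, 81, 21, 25, 13, 49, …; 85^10 ≡ 1 (mod 88).
So |⟨85⟩| = 10.

10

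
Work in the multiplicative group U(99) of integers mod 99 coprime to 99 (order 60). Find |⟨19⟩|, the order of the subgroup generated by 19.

10

Compute successive powers of 19 mod 99: 19, 64, 28, 37, 10, 91, 46, 82, …; 19^10 ≡ 1 (mod 99).
So |⟨19⟩| = 10.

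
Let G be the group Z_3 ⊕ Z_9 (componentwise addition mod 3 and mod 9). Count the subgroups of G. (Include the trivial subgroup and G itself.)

|G| = 27, so by Lagrange every subgroup order divides 27. Divisors: 1, 3, 9, 27.
Subgroups by order — order 1: 1; order 3: 4; order 9: 4; order 27: 1.
Total: 1 + 4 + 4 + 1 = 10.

10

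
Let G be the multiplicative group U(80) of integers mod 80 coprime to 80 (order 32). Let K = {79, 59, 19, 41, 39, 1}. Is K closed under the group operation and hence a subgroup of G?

|K| = 6 does not divide |G| = 32, so by Lagrange K is not a subgroup.

No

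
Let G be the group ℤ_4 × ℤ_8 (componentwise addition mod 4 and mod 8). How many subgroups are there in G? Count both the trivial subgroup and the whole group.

22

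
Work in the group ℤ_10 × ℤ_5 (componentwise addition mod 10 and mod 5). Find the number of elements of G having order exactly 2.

1

An element (a,b) has order lcm(ord(a), ord(b)); count pairs with lcm equal to 2.
Enumerating gives 1 such elements.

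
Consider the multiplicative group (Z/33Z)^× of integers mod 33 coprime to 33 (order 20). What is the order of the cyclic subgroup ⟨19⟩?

Compute successive powers of 19 mod 33: 19, 31, 28, 4, 10, 25, 13, 16, …; 19^10 ≡ 1 (mod 33).
So |⟨19⟩| = 10.

10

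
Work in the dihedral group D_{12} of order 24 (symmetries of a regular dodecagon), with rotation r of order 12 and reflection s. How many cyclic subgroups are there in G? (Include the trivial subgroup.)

Each element a generates a cyclic subgroup ⟨a⟩; distinct elements may generate the same one (a cyclic group of order d has φ(d) generators).
Cyclic subgroups by order — order 1: 1; order 2: 13; order 3: 1; order 4: 1; order 6: 1; order 12: 1.
Total: 18.

18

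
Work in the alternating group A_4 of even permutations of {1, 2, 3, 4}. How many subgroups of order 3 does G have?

4

|G| = 12 and 3 | 12, so subgroups of order 3 are possible by Lagrange.
The subgroups of order 3 are: {e, (1 2 3), (1 3 2)}; {e, (1 2 4), (1 4 2)}; {e, (1 3 4), (1 4 3)}; {e, (2 3 4), (2 4 3)}.
So G has 4 subgroups of order 3.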